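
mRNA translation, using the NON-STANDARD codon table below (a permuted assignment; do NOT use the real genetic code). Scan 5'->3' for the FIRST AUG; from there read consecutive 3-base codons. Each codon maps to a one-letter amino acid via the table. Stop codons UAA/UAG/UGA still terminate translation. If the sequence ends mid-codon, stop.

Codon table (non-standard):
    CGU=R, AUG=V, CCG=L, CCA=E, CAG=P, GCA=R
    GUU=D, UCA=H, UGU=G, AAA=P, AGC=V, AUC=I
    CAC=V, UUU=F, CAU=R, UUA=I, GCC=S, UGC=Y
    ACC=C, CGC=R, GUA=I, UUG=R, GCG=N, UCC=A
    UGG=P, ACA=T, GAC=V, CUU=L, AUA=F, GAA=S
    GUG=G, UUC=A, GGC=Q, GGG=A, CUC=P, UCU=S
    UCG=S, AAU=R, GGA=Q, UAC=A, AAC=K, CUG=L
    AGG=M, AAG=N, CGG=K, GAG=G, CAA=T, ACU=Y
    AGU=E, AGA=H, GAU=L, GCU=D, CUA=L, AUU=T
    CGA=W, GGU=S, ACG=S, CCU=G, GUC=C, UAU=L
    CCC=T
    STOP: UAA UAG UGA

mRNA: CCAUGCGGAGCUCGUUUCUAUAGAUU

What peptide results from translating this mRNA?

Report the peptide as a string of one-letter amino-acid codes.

start AUG at pos 2
pos 2: AUG -> V; peptide=V
pos 5: CGG -> K; peptide=VK
pos 8: AGC -> V; peptide=VKV
pos 11: UCG -> S; peptide=VKVS
pos 14: UUU -> F; peptide=VKVSF
pos 17: CUA -> L; peptide=VKVSFL
pos 20: UAG -> STOP

Answer: VKVSFL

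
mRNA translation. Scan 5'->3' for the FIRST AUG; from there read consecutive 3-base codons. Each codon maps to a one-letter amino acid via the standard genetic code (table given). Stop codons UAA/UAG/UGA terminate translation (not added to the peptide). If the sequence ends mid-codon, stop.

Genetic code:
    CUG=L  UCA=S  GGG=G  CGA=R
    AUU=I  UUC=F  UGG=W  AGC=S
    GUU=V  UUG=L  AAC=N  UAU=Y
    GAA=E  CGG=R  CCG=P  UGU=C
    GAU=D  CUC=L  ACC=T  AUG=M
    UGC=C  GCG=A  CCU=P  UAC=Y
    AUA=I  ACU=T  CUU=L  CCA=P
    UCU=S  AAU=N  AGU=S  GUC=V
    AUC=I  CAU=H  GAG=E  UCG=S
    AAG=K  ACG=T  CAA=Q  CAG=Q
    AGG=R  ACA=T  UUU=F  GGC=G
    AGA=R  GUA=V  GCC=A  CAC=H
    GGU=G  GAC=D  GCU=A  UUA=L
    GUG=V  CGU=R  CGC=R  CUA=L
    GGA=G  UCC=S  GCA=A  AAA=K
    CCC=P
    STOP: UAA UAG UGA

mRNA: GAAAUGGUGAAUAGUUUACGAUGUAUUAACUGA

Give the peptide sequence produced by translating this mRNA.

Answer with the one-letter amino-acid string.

Answer: MVNSLRCIN

Derivation:
start AUG at pos 3
pos 3: AUG -> M; peptide=M
pos 6: GUG -> V; peptide=MV
pos 9: AAU -> N; peptide=MVN
pos 12: AGU -> S; peptide=MVNS
pos 15: UUA -> L; peptide=MVNSL
pos 18: CGA -> R; peptide=MVNSLR
pos 21: UGU -> C; peptide=MVNSLRC
pos 24: AUU -> I; peptide=MVNSLRCI
pos 27: AAC -> N; peptide=MVNSLRCIN
pos 30: UGA -> STOP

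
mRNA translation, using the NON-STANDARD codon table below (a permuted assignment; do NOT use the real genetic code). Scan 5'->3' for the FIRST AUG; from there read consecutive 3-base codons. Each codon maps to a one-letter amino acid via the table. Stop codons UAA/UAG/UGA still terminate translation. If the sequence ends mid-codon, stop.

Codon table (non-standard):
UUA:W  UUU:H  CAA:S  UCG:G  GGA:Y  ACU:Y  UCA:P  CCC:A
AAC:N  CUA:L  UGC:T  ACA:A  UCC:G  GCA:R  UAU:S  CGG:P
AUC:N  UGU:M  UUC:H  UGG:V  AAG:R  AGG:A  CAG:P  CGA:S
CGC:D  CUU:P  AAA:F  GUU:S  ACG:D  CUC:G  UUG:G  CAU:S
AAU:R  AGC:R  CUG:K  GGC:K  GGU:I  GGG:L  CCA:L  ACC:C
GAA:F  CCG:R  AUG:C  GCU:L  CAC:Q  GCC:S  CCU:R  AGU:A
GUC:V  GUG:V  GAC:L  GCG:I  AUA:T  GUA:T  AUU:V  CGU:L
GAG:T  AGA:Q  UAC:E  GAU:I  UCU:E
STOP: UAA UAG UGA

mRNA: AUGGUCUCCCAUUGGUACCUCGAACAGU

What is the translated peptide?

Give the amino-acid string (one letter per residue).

start AUG at pos 0
pos 0: AUG -> C; peptide=C
pos 3: GUC -> V; peptide=CV
pos 6: UCC -> G; peptide=CVG
pos 9: CAU -> S; peptide=CVGS
pos 12: UGG -> V; peptide=CVGSV
pos 15: UAC -> E; peptide=CVGSVE
pos 18: CUC -> G; peptide=CVGSVEG
pos 21: GAA -> F; peptide=CVGSVEGF
pos 24: CAG -> P; peptide=CVGSVEGFP
pos 27: only 1 nt remain (<3), stop (end of mRNA)

Answer: CVGSVEGFP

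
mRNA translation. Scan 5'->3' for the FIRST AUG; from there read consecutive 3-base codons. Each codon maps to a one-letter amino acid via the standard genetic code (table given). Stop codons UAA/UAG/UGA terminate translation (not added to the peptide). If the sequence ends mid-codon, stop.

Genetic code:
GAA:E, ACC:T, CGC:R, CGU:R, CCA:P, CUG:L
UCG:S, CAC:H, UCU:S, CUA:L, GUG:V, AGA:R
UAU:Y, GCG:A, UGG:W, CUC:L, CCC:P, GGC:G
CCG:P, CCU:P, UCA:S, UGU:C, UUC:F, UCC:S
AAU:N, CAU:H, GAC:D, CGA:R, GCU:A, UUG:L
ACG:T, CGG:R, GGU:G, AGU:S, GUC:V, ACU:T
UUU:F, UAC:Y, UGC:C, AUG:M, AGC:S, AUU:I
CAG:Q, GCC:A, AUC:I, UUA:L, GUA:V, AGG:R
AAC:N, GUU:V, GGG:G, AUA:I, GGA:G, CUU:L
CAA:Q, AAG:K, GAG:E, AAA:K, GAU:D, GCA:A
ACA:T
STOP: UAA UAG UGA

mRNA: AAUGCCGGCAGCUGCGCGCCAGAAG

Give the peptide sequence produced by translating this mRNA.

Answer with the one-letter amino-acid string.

start AUG at pos 1
pos 1: AUG -> M; peptide=M
pos 4: CCG -> P; peptide=MP
pos 7: GCA -> A; peptide=MPA
pos 10: GCU -> A; peptide=MPAA
pos 13: GCG -> A; peptide=MPAAA
pos 16: CGC -> R; peptide=MPAAAR
pos 19: CAG -> Q; peptide=MPAAARQ
pos 22: AAG -> K; peptide=MPAAARQK
pos 25: only 0 nt remain (<3), stop (end of mRNA)

Answer: MPAAARQK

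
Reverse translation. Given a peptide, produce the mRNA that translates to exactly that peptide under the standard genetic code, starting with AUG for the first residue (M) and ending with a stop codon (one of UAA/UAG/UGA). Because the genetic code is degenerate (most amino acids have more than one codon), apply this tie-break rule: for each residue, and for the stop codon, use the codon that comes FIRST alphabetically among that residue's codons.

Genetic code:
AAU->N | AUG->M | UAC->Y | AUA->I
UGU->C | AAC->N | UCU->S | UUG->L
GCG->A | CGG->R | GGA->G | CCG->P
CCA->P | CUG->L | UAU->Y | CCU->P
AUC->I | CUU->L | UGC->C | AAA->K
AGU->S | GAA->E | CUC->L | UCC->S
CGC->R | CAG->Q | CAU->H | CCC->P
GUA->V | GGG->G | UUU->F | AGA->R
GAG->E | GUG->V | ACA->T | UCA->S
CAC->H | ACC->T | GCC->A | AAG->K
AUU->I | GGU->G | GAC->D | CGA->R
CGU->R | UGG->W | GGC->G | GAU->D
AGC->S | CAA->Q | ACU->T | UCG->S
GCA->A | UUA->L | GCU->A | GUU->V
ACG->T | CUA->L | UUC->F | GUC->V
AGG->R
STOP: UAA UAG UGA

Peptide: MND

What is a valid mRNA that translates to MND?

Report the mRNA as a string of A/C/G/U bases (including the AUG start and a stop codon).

Answer: mRNA: AUGAACGACUAA

Derivation:
residue 1: M -> AUG (start codon)
residue 2: N codons sorted = AAC,AAU -> pick first = AAC
residue 3: D codons sorted = GAC,GAU -> pick first = GAC
terminator: stop codons sorted = UAA,UAG,UGA -> pick first = UAA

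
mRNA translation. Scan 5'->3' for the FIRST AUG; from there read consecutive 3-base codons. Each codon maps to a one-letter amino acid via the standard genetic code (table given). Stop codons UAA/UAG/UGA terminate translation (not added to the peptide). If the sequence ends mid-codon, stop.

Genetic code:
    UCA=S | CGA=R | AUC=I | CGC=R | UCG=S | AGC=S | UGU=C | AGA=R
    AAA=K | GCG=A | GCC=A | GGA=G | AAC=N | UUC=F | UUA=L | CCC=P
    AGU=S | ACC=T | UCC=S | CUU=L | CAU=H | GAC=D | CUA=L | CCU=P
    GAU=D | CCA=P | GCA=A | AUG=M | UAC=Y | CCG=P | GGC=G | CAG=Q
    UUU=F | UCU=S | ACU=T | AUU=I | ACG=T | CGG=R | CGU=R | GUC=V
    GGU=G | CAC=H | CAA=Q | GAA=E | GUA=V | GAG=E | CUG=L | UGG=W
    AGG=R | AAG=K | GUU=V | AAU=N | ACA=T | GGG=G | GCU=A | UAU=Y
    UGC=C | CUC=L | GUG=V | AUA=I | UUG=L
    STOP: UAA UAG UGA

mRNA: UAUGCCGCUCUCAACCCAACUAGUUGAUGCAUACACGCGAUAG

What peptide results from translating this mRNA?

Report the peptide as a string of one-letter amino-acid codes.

Answer: MPLSTQLVDAYTR

Derivation:
start AUG at pos 1
pos 1: AUG -> M; peptide=M
pos 4: CCG -> P; peptide=MP
pos 7: CUC -> L; peptide=MPL
pos 10: UCA -> S; peptide=MPLS
pos 13: ACC -> T; peptide=MPLST
pos 16: CAA -> Q; peptide=MPLSTQ
pos 19: CUA -> L; peptide=MPLSTQL
pos 22: GUU -> V; peptide=MPLSTQLV
pos 25: GAU -> D; peptide=MPLSTQLVD
pos 28: GCA -> A; peptide=MPLSTQLVDA
pos 31: UAC -> Y; peptide=MPLSTQLVDAY
pos 34: ACG -> T; peptide=MPLSTQLVDAYT
pos 37: CGA -> R; peptide=MPLSTQLVDAYTR
pos 40: UAG -> STOP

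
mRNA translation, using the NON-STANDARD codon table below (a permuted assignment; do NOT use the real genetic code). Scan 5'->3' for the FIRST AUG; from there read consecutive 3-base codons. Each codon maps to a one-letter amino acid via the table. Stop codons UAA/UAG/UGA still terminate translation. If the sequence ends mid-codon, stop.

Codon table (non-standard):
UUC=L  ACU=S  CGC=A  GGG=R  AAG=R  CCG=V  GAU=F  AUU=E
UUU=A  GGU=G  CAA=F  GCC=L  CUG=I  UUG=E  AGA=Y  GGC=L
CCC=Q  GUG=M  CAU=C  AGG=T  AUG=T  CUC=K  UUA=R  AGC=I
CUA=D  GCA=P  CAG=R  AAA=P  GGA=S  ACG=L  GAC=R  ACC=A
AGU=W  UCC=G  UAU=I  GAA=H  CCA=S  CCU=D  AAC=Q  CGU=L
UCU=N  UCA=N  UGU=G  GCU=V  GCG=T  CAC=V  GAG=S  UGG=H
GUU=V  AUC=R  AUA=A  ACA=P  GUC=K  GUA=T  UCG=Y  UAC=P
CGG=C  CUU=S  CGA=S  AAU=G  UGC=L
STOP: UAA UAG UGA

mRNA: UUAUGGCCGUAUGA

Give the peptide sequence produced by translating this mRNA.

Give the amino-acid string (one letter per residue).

start AUG at pos 2
pos 2: AUG -> T; peptide=T
pos 5: GCC -> L; peptide=TL
pos 8: GUA -> T; peptide=TLT
pos 11: UGA -> STOP

Answer: TLT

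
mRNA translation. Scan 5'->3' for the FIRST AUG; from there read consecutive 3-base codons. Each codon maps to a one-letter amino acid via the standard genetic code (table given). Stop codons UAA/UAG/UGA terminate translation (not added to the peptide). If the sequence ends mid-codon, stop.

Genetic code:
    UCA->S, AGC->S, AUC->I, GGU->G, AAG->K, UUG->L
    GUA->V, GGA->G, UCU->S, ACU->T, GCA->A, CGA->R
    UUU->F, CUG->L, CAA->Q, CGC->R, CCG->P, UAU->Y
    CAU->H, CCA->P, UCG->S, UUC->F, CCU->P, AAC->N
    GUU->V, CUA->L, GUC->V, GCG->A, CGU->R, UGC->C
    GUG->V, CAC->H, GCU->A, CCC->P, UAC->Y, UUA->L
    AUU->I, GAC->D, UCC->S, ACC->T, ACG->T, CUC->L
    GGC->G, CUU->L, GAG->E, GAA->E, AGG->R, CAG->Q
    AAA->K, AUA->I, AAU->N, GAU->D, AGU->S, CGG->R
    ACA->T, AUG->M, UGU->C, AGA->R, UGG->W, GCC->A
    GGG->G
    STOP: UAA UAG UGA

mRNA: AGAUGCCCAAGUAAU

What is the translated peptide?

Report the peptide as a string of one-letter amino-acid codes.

Answer: MPK

Derivation:
start AUG at pos 2
pos 2: AUG -> M; peptide=M
pos 5: CCC -> P; peptide=MP
pos 8: AAG -> K; peptide=MPK
pos 11: UAA -> STOP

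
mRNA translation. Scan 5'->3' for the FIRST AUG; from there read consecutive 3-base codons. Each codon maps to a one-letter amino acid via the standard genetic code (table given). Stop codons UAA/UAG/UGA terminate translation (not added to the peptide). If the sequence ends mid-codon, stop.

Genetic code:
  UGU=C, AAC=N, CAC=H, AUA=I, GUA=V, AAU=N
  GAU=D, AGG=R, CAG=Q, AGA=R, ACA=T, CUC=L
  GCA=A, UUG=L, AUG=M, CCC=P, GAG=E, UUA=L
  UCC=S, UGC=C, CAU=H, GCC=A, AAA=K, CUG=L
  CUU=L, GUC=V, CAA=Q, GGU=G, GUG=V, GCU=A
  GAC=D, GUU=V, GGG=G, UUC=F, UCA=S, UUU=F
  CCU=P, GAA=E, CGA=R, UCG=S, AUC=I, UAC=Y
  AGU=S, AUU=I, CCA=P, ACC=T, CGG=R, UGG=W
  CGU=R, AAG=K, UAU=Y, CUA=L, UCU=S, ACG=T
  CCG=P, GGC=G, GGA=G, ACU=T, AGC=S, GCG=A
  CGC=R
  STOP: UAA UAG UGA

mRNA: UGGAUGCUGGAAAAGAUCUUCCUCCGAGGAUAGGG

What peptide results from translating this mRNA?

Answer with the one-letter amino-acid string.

start AUG at pos 3
pos 3: AUG -> M; peptide=M
pos 6: CUG -> L; peptide=ML
pos 9: GAA -> E; peptide=MLE
pos 12: AAG -> K; peptide=MLEK
pos 15: AUC -> I; peptide=MLEKI
pos 18: UUC -> F; peptide=MLEKIF
pos 21: CUC -> L; peptide=MLEKIFL
pos 24: CGA -> R; peptide=MLEKIFLR
pos 27: GGA -> G; peptide=MLEKIFLRG
pos 30: UAG -> STOP

Answer: MLEKIFLRG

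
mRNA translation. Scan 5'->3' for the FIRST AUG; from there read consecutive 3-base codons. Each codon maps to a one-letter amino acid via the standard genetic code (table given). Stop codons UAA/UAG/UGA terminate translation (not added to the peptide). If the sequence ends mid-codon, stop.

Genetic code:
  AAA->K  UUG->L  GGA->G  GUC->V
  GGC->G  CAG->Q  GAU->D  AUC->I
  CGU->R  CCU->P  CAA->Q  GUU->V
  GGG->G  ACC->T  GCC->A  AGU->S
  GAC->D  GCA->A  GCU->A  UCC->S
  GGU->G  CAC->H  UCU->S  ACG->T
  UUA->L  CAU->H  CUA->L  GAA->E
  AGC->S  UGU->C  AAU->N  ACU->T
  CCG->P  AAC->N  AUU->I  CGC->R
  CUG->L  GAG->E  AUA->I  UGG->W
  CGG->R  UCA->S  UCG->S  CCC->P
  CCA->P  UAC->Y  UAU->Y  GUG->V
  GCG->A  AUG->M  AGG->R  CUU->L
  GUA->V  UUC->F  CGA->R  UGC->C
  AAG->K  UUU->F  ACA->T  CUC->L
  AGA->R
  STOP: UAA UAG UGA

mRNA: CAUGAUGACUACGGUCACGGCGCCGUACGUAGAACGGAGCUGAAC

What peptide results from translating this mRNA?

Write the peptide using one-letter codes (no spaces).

Answer: MMTTVTAPYVERS

Derivation:
start AUG at pos 1
pos 1: AUG -> M; peptide=M
pos 4: AUG -> M; peptide=MM
pos 7: ACU -> T; peptide=MMT
pos 10: ACG -> T; peptide=MMTT
pos 13: GUC -> V; peptide=MMTTV
pos 16: ACG -> T; peptide=MMTTVT
pos 19: GCG -> A; peptide=MMTTVTA
pos 22: CCG -> P; peptide=MMTTVTAP
pos 25: UAC -> Y; peptide=MMTTVTAPY
pos 28: GUA -> V; peptide=MMTTVTAPYV
pos 31: GAA -> E; peptide=MMTTVTAPYVE
pos 34: CGG -> R; peptide=MMTTVTAPYVER
pos 37: AGC -> S; peptide=MMTTVTAPYVERS
pos 40: UGA -> STOP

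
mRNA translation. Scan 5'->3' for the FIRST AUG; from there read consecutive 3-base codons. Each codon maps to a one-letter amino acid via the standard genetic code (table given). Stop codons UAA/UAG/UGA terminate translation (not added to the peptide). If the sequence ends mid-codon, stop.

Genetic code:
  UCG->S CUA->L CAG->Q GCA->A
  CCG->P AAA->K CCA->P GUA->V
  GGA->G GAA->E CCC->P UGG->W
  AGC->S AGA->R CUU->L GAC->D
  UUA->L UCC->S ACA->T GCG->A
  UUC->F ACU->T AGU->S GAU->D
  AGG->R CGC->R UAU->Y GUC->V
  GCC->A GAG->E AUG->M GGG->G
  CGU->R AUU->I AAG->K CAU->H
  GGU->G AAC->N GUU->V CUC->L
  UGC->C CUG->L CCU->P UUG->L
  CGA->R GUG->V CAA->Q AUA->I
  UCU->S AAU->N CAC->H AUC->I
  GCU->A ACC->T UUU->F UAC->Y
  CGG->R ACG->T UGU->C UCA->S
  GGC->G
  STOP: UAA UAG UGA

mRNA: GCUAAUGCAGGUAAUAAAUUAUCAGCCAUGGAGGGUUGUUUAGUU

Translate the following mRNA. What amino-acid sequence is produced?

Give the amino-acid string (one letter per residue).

Answer: MQVINYQPWRVV

Derivation:
start AUG at pos 4
pos 4: AUG -> M; peptide=M
pos 7: CAG -> Q; peptide=MQ
pos 10: GUA -> V; peptide=MQV
pos 13: AUA -> I; peptide=MQVI
pos 16: AAU -> N; peptide=MQVIN
pos 19: UAU -> Y; peptide=MQVINY
pos 22: CAG -> Q; peptide=MQVINYQ
pos 25: CCA -> P; peptide=MQVINYQP
pos 28: UGG -> W; peptide=MQVINYQPW
pos 31: AGG -> R; peptide=MQVINYQPWR
pos 34: GUU -> V; peptide=MQVINYQPWRV
pos 37: GUU -> V; peptide=MQVINYQPWRVV
pos 40: UAG -> STOP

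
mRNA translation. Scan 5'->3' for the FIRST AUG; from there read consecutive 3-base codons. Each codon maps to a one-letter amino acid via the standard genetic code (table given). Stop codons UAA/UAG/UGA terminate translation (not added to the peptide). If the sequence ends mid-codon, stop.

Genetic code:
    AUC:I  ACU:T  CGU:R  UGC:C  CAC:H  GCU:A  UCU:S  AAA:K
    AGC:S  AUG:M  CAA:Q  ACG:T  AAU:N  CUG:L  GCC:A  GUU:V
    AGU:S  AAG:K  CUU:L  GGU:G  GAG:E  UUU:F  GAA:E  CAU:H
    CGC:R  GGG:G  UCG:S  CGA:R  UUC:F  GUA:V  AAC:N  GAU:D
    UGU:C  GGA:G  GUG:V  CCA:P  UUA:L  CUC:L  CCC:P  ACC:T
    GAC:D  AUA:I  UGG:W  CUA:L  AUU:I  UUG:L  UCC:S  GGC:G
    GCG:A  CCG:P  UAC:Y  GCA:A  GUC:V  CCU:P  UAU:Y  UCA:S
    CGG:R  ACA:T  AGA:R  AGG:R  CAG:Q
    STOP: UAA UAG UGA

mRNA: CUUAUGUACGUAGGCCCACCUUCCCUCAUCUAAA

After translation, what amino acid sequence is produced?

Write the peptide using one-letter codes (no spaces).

Answer: MYVGPPSLI

Derivation:
start AUG at pos 3
pos 3: AUG -> M; peptide=M
pos 6: UAC -> Y; peptide=MY
pos 9: GUA -> V; peptide=MYV
pos 12: GGC -> G; peptide=MYVG
pos 15: CCA -> P; peptide=MYVGP
pos 18: CCU -> P; peptide=MYVGPP
pos 21: UCC -> S; peptide=MYVGPPS
pos 24: CUC -> L; peptide=MYVGPPSL
pos 27: AUC -> I; peptide=MYVGPPSLI
pos 30: UAA -> STOP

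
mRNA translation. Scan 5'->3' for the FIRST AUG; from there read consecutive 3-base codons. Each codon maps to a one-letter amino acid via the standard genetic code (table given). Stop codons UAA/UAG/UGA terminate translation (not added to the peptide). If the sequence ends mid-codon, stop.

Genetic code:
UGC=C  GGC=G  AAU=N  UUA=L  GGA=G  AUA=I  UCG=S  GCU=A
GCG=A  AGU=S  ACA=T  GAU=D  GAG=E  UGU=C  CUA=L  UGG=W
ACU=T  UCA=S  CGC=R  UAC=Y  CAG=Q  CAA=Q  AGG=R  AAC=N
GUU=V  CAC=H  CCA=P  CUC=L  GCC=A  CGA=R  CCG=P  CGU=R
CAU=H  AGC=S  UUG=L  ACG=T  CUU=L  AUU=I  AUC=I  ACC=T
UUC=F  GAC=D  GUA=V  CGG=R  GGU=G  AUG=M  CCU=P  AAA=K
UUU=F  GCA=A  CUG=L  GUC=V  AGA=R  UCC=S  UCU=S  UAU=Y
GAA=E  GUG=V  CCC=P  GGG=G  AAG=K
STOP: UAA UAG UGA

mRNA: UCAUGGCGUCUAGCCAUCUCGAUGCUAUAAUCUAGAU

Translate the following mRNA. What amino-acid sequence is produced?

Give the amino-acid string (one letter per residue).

Answer: MASSHLDAII

Derivation:
start AUG at pos 2
pos 2: AUG -> M; peptide=M
pos 5: GCG -> A; peptide=MA
pos 8: UCU -> S; peptide=MAS
pos 11: AGC -> S; peptide=MASS
pos 14: CAU -> H; peptide=MASSH
pos 17: CUC -> L; peptide=MASSHL
pos 20: GAU -> D; peptide=MASSHLD
pos 23: GCU -> A; peptide=MASSHLDA
pos 26: AUA -> I; peptide=MASSHLDAI
pos 29: AUC -> I; peptide=MASSHLDAII
pos 32: UAG -> STOP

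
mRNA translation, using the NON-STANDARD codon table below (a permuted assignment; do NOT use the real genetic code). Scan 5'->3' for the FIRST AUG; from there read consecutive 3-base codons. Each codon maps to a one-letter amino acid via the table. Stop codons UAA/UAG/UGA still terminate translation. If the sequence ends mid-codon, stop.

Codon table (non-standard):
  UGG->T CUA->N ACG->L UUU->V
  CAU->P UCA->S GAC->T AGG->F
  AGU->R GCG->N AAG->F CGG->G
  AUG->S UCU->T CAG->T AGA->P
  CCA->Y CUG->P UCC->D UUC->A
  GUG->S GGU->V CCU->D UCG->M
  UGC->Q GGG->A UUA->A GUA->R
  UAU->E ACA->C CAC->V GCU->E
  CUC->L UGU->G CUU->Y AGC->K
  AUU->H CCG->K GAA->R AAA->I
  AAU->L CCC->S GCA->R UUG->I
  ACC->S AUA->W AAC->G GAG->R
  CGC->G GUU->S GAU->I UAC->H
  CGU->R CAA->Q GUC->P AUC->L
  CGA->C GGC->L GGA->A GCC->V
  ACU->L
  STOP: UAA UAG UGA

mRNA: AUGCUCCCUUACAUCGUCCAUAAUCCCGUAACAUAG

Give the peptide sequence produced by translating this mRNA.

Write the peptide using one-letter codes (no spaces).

Answer: SLDHLPPLSRC

Derivation:
start AUG at pos 0
pos 0: AUG -> S; peptide=S
pos 3: CUC -> L; peptide=SL
pos 6: CCU -> D; peptide=SLD
pos 9: UAC -> H; peptide=SLDH
pos 12: AUC -> L; peptide=SLDHL
pos 15: GUC -> P; peptide=SLDHLP
pos 18: CAU -> P; peptide=SLDHLPP
pos 21: AAU -> L; peptide=SLDHLPPL
pos 24: CCC -> S; peptide=SLDHLPPLS
pos 27: GUA -> R; peptide=SLDHLPPLSR
pos 30: ACA -> C; peptide=SLDHLPPLSRC
pos 33: UAG -> STOP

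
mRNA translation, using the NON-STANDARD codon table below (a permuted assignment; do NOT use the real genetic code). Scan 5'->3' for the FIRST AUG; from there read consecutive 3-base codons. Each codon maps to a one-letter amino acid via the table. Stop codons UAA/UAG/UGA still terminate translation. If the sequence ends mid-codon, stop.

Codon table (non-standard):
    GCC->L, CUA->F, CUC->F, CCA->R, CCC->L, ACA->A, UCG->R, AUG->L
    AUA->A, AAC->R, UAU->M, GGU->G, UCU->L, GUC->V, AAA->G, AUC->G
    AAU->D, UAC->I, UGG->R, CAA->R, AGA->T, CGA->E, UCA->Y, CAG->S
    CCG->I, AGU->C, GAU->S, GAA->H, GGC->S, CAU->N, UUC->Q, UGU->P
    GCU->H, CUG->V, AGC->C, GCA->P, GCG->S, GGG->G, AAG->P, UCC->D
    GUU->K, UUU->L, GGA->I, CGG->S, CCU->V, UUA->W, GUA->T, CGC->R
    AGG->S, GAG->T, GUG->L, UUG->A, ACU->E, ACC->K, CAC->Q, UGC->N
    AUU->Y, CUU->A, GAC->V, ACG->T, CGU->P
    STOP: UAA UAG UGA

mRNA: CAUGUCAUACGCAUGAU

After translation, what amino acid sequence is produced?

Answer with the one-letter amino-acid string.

start AUG at pos 1
pos 1: AUG -> L; peptide=L
pos 4: UCA -> Y; peptide=LY
pos 7: UAC -> I; peptide=LYI
pos 10: GCA -> P; peptide=LYIP
pos 13: UGA -> STOP

Answer: LYIP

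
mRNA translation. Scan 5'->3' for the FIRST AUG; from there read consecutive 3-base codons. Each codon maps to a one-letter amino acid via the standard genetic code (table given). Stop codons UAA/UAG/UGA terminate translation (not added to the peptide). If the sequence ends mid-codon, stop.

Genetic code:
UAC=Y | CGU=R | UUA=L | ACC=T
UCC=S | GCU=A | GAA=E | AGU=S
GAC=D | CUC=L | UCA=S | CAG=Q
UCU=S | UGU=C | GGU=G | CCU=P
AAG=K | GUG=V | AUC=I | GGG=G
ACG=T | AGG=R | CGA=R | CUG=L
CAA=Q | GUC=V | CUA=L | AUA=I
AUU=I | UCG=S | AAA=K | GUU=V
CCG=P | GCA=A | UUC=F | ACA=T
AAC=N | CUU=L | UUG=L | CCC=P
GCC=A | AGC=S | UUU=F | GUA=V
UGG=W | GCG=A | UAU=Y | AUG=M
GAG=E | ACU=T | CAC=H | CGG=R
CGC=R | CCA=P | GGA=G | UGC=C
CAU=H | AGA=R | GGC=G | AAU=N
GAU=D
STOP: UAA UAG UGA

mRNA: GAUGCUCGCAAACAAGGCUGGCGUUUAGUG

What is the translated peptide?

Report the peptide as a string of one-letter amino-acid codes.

Answer: MLANKAGV

Derivation:
start AUG at pos 1
pos 1: AUG -> M; peptide=M
pos 4: CUC -> L; peptide=ML
pos 7: GCA -> A; peptide=MLA
pos 10: AAC -> N; peptide=MLAN
pos 13: AAG -> K; peptide=MLANK
pos 16: GCU -> A; peptide=MLANKA
pos 19: GGC -> G; peptide=MLANKAG
pos 22: GUU -> V; peptide=MLANKAGV
pos 25: UAG -> STOP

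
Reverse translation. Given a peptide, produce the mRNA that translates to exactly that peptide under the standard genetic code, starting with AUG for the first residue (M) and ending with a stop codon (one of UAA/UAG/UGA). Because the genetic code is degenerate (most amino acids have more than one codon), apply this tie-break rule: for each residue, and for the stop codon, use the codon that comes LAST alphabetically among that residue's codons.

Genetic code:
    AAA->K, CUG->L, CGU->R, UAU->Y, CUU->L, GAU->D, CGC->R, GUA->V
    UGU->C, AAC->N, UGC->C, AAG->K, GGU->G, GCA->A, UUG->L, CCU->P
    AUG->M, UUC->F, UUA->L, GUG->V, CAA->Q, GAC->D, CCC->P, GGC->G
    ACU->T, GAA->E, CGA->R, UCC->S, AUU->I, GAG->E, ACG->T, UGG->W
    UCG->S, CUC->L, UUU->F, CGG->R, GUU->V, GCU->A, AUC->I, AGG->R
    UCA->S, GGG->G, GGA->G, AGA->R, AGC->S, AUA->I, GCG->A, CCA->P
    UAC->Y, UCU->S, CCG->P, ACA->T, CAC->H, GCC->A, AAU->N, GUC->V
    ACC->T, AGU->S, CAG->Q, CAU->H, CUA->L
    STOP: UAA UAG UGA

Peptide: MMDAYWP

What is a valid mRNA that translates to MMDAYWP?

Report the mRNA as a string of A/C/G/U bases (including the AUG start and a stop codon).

residue 1: M -> AUG (start codon)
residue 2: M -> AUG (only codon)
residue 3: D codons sorted = GAC,GAU -> pick last = GAU
residue 4: A codons sorted = GCA,GCC,GCG,GCU -> pick last = GCU
residue 5: Y codons sorted = UAC,UAU -> pick last = UAU
residue 6: W -> UGG (only codon)
residue 7: P codons sorted = CCA,CCC,CCG,CCU -> pick last = CCU
terminator: stop codons sorted = UAA,UAG,UGA -> pick last = UGA

Answer: mRNA: AUGAUGGAUGCUUAUUGGCCUUGA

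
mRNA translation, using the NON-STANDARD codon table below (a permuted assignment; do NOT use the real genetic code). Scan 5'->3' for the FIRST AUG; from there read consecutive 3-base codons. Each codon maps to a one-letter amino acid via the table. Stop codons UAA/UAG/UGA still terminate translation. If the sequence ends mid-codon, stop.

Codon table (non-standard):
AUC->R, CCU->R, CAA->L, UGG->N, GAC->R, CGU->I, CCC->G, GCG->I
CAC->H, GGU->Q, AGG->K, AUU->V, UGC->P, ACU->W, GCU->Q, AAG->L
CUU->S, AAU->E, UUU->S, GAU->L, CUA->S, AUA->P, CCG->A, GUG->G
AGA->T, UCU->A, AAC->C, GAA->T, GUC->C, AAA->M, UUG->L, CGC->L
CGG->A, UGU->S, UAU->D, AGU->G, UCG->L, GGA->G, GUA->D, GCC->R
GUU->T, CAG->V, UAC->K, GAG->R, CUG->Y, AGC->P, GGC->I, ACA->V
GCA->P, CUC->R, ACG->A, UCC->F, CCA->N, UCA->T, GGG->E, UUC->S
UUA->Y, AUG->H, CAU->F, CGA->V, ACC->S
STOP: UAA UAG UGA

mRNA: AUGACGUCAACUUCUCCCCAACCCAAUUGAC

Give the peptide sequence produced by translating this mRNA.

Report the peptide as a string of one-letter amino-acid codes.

start AUG at pos 0
pos 0: AUG -> H; peptide=H
pos 3: ACG -> A; peptide=HA
pos 6: UCA -> T; peptide=HAT
pos 9: ACU -> W; peptide=HATW
pos 12: UCU -> A; peptide=HATWA
pos 15: CCC -> G; peptide=HATWAG
pos 18: CAA -> L; peptide=HATWAGL
pos 21: CCC -> G; peptide=HATWAGLG
pos 24: AAU -> E; peptide=HATWAGLGE
pos 27: UGA -> STOP

Answer: HATWAGLGE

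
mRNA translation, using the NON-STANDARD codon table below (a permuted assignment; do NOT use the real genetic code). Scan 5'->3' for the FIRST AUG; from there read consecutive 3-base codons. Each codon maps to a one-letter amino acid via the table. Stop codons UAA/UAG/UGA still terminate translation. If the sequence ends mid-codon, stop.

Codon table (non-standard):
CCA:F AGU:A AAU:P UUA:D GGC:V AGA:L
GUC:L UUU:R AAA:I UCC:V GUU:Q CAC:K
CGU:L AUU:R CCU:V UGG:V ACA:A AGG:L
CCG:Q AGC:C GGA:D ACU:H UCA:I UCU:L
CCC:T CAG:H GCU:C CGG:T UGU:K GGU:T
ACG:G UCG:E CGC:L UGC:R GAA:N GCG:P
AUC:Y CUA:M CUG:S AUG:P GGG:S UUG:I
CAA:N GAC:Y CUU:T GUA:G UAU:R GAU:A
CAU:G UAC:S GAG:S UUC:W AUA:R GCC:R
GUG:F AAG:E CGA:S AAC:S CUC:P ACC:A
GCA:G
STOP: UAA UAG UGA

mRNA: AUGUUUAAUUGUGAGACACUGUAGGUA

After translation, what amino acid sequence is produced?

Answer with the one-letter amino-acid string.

start AUG at pos 0
pos 0: AUG -> P; peptide=P
pos 3: UUU -> R; peptide=PR
pos 6: AAU -> P; peptide=PRP
pos 9: UGU -> K; peptide=PRPK
pos 12: GAG -> S; peptide=PRPKS
pos 15: ACA -> A; peptide=PRPKSA
pos 18: CUG -> S; peptide=PRPKSAS
pos 21: UAG -> STOP

Answer: PRPKSAS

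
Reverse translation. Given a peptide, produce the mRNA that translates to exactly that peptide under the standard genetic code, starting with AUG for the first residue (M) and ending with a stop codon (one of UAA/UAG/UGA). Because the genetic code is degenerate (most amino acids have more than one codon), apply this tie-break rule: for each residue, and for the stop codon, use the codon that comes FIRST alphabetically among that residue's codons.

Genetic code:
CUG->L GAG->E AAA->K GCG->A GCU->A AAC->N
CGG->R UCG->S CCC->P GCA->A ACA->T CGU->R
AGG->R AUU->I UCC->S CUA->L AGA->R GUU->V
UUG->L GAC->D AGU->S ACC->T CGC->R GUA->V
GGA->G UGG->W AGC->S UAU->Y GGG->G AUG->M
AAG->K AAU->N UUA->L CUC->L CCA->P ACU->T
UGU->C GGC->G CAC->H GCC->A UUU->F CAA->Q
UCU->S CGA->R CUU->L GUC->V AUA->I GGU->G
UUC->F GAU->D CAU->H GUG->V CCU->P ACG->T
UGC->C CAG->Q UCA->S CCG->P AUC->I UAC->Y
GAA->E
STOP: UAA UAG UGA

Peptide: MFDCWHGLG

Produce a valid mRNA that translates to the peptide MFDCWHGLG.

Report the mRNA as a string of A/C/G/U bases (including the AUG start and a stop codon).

Answer: mRNA: AUGUUCGACUGCUGGCACGGACUAGGAUAA

Derivation:
residue 1: M -> AUG (start codon)
residue 2: F codons sorted = UUC,UUU -> pick first = UUC
residue 3: D codons sorted = GAC,GAU -> pick first = GAC
residue 4: C codons sorted = UGC,UGU -> pick first = UGC
residue 5: W -> UGG (only codon)
residue 6: H codons sorted = CAC,CAU -> pick first = CAC
residue 7: G codons sorted = GGA,GGC,GGG,GGU -> pick first = GGA
residue 8: L codons sorted = CUA,CUC,CUG,CUU,UUA,UUG -> pick first = CUA
residue 9: G codons sorted = GGA,GGC,GGG,GGU -> pick first = GGA
terminator: stop codons sorted = UAA,UAG,UGA -> pick first = UAA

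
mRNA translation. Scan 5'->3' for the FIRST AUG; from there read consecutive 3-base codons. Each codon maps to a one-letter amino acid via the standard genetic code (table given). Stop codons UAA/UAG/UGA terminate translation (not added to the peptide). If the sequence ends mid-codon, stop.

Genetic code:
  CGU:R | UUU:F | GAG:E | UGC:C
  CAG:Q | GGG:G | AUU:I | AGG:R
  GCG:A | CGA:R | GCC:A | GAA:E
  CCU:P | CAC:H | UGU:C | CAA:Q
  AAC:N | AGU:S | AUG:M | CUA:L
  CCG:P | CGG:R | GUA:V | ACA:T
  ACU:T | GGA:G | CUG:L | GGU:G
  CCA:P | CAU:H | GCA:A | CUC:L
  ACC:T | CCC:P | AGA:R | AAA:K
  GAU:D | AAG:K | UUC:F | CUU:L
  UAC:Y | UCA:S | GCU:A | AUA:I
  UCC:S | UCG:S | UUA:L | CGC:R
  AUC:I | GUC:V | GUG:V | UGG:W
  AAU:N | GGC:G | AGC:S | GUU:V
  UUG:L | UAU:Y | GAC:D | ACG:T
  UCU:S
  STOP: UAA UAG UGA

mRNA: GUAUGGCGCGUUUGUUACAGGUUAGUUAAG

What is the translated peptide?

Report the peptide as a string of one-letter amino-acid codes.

start AUG at pos 2
pos 2: AUG -> M; peptide=M
pos 5: GCG -> A; peptide=MA
pos 8: CGU -> R; peptide=MAR
pos 11: UUG -> L; peptide=MARL
pos 14: UUA -> L; peptide=MARLL
pos 17: CAG -> Q; peptide=MARLLQ
pos 20: GUU -> V; peptide=MARLLQV
pos 23: AGU -> S; peptide=MARLLQVS
pos 26: UAA -> STOP

Answer: MARLLQVS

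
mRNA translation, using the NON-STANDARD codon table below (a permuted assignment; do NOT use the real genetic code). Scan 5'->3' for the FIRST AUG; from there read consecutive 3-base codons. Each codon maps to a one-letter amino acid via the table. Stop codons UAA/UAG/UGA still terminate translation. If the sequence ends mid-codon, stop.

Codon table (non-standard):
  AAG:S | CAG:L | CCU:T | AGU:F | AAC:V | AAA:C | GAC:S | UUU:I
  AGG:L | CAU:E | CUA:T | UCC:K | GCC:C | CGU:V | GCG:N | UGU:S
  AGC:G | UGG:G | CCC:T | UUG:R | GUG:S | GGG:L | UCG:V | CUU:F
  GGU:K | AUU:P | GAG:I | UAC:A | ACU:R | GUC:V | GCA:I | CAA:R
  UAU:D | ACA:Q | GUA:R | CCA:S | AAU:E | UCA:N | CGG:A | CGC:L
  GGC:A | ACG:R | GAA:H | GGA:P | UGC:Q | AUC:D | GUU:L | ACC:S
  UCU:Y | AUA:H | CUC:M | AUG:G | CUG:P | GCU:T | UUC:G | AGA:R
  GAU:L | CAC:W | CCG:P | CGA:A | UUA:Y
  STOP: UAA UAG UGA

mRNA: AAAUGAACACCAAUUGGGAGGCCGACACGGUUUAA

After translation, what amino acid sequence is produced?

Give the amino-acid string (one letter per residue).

Answer: GVSEGICSRL

Derivation:
start AUG at pos 2
pos 2: AUG -> G; peptide=G
pos 5: AAC -> V; peptide=GV
pos 8: ACC -> S; peptide=GVS
pos 11: AAU -> E; peptide=GVSE
pos 14: UGG -> G; peptide=GVSEG
pos 17: GAG -> I; peptide=GVSEGI
pos 20: GCC -> C; peptide=GVSEGIC
pos 23: GAC -> S; peptide=GVSEGICS
pos 26: ACG -> R; peptide=GVSEGICSR
pos 29: GUU -> L; peptide=GVSEGICSRL
pos 32: UAA -> STOP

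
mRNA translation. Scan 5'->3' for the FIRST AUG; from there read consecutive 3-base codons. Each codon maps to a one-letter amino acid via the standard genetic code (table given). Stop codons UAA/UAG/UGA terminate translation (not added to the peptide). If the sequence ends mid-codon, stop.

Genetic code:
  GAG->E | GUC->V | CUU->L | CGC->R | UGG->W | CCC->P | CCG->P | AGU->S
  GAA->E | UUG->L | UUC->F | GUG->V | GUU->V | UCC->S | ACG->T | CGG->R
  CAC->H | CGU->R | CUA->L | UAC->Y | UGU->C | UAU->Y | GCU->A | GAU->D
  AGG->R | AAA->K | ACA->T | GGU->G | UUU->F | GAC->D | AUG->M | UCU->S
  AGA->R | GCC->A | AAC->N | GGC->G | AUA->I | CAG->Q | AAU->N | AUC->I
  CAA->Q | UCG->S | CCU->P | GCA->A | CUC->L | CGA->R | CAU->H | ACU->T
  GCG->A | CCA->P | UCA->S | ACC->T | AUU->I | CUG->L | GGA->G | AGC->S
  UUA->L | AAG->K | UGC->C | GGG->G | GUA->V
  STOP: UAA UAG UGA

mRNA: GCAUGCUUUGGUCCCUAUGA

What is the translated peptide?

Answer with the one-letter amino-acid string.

Answer: MLWSL

Derivation:
start AUG at pos 2
pos 2: AUG -> M; peptide=M
pos 5: CUU -> L; peptide=ML
pos 8: UGG -> W; peptide=MLW
pos 11: UCC -> S; peptide=MLWS
pos 14: CUA -> L; peptide=MLWSL
pos 17: UGA -> STOP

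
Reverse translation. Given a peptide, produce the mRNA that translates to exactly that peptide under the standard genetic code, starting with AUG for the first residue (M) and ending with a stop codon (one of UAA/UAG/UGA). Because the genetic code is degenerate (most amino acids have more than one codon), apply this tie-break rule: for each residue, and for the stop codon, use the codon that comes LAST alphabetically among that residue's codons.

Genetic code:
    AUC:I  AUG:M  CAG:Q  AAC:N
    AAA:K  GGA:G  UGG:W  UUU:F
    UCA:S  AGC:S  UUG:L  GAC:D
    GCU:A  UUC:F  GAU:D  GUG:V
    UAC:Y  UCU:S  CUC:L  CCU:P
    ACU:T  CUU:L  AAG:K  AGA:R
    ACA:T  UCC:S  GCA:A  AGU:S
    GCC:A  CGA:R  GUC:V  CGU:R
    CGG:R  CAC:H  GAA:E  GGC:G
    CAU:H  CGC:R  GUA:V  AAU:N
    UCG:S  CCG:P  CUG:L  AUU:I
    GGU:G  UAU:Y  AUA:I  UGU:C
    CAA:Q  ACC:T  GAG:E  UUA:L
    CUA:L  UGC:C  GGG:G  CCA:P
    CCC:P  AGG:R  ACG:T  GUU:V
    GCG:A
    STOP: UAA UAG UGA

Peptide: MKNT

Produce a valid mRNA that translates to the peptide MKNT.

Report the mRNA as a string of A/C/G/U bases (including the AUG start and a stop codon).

residue 1: M -> AUG (start codon)
residue 2: K codons sorted = AAA,AAG -> pick last = AAG
residue 3: N codons sorted = AAC,AAU -> pick last = AAU
residue 4: T codons sorted = ACA,ACC,ACG,ACU -> pick last = ACU
terminator: stop codons sorted = UAA,UAG,UGA -> pick last = UGA

Answer: mRNA: AUGAAGAAUACUUGA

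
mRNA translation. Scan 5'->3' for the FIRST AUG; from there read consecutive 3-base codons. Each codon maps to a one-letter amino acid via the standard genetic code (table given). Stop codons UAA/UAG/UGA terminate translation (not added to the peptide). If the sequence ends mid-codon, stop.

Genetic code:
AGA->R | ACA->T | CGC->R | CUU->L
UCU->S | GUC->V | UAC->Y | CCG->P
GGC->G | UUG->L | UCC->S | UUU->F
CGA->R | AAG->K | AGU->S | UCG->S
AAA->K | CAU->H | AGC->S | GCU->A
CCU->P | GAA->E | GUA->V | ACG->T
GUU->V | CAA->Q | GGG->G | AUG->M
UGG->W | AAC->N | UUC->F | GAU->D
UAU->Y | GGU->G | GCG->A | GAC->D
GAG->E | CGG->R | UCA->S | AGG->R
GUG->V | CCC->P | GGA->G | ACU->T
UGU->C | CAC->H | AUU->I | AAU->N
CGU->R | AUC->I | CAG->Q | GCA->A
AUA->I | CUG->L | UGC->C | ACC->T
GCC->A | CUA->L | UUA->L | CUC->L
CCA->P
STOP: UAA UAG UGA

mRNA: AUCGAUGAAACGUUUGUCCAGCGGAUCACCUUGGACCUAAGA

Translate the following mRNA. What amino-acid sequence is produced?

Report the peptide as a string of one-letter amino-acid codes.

Answer: MKRLSSGSPWT

Derivation:
start AUG at pos 4
pos 4: AUG -> M; peptide=M
pos 7: AAA -> K; peptide=MK
pos 10: CGU -> R; peptide=MKR
pos 13: UUG -> L; peptide=MKRL
pos 16: UCC -> S; peptide=MKRLS
pos 19: AGC -> S; peptide=MKRLSS
pos 22: GGA -> G; peptide=MKRLSSG
pos 25: UCA -> S; peptide=MKRLSSGS
pos 28: CCU -> P; peptide=MKRLSSGSP
pos 31: UGG -> W; peptide=MKRLSSGSPW
pos 34: ACC -> T; peptide=MKRLSSGSPWT
pos 37: UAA -> STOP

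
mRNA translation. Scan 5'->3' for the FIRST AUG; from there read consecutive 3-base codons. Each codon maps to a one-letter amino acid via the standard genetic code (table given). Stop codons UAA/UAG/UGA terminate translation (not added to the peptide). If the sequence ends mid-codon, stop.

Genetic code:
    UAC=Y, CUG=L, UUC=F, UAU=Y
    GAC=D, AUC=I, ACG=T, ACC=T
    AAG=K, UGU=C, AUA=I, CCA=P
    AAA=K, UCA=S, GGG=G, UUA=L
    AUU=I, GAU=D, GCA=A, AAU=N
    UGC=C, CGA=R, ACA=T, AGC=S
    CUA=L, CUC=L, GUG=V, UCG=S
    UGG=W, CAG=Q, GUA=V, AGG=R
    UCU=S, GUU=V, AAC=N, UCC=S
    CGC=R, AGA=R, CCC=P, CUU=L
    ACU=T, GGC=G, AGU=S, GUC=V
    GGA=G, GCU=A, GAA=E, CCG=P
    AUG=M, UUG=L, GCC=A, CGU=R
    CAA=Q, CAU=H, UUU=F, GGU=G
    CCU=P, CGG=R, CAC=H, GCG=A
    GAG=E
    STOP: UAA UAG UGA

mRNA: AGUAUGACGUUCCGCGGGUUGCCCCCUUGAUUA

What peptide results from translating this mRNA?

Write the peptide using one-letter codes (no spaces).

Answer: MTFRGLPP

Derivation:
start AUG at pos 3
pos 3: AUG -> M; peptide=M
pos 6: ACG -> T; peptide=MT
pos 9: UUC -> F; peptide=MTF
pos 12: CGC -> R; peptide=MTFR
pos 15: GGG -> G; peptide=MTFRG
pos 18: UUG -> L; peptide=MTFRGL
pos 21: CCC -> P; peptide=MTFRGLP
pos 24: CCU -> P; peptide=MTFRGLPP
pos 27: UGA -> STOP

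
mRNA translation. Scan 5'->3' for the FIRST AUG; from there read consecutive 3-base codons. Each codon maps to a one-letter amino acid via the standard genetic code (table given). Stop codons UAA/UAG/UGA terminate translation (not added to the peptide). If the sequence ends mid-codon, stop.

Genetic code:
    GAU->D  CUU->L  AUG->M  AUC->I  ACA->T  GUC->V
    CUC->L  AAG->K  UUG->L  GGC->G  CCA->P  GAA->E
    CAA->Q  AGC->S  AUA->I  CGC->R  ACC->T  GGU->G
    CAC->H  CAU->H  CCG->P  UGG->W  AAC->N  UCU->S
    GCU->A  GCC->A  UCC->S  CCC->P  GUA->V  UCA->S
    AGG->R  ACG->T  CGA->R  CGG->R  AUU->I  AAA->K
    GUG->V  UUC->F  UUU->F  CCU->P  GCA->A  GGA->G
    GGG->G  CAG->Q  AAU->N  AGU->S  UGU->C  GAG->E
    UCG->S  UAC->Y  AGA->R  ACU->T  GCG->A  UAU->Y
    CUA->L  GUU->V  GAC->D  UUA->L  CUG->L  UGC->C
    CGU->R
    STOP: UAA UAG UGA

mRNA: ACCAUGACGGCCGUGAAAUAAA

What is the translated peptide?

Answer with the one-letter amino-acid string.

start AUG at pos 3
pos 3: AUG -> M; peptide=M
pos 6: ACG -> T; peptide=MT
pos 9: GCC -> A; peptide=MTA
pos 12: GUG -> V; peptide=MTAV
pos 15: AAA -> K; peptide=MTAVK
pos 18: UAA -> STOP

Answer: MTAVK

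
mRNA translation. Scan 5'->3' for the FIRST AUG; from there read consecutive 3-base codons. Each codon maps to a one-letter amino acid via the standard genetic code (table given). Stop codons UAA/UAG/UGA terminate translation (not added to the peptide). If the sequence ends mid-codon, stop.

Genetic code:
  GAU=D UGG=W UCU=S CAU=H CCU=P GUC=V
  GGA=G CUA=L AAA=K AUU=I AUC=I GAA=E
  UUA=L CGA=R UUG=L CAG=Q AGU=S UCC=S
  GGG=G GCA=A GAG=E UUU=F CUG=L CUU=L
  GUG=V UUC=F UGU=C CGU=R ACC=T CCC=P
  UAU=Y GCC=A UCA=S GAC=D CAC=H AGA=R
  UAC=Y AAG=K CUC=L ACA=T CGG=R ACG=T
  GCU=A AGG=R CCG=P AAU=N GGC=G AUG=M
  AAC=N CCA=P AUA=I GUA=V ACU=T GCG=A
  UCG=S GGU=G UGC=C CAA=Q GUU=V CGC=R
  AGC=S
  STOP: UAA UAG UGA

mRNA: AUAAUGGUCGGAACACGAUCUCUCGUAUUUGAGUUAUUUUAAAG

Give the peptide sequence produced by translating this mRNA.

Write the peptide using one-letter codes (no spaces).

Answer: MVGTRSLVFELF

Derivation:
start AUG at pos 3
pos 3: AUG -> M; peptide=M
pos 6: GUC -> V; peptide=MV
pos 9: GGA -> G; peptide=MVG
pos 12: ACA -> T; peptide=MVGT
pos 15: CGA -> R; peptide=MVGTR
pos 18: UCU -> S; peptide=MVGTRS
pos 21: CUC -> L; peptide=MVGTRSL
pos 24: GUA -> V; peptide=MVGTRSLV
pos 27: UUU -> F; peptide=MVGTRSLVF
pos 30: GAG -> E; peptide=MVGTRSLVFE
pos 33: UUA -> L; peptide=MVGTRSLVFEL
pos 36: UUU -> F; peptide=MVGTRSLVFELF
pos 39: UAA -> STOP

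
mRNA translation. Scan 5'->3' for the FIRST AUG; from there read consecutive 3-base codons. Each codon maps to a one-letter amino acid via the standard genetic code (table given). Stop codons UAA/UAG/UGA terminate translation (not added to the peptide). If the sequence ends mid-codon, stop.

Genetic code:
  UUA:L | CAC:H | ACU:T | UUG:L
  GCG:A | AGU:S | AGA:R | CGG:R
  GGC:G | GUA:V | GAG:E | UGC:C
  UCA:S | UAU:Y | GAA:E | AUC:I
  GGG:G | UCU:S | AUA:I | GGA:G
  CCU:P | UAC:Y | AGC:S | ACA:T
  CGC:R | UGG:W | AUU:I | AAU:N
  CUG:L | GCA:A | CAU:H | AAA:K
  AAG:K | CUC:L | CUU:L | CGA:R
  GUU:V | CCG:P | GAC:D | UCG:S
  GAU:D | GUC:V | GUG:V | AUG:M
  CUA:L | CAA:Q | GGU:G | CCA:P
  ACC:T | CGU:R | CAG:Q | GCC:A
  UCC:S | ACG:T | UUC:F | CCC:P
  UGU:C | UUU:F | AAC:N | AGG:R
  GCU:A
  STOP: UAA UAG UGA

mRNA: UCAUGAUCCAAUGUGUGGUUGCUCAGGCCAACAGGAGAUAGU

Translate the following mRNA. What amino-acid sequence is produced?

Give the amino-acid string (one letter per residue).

Answer: MIQCVVAQANRR

Derivation:
start AUG at pos 2
pos 2: AUG -> M; peptide=M
pos 5: AUC -> I; peptide=MI
pos 8: CAA -> Q; peptide=MIQ
pos 11: UGU -> C; peptide=MIQC
pos 14: GUG -> V; peptide=MIQCV
pos 17: GUU -> V; peptide=MIQCVV
pos 20: GCU -> A; peptide=MIQCVVA
pos 23: CAG -> Q; peptide=MIQCVVAQ
pos 26: GCC -> A; peptide=MIQCVVAQA
pos 29: AAC -> N; peptide=MIQCVVAQAN
pos 32: AGG -> R; peptide=MIQCVVAQANR
pos 35: AGA -> R; peptide=MIQCVVAQANRR
pos 38: UAG -> STOP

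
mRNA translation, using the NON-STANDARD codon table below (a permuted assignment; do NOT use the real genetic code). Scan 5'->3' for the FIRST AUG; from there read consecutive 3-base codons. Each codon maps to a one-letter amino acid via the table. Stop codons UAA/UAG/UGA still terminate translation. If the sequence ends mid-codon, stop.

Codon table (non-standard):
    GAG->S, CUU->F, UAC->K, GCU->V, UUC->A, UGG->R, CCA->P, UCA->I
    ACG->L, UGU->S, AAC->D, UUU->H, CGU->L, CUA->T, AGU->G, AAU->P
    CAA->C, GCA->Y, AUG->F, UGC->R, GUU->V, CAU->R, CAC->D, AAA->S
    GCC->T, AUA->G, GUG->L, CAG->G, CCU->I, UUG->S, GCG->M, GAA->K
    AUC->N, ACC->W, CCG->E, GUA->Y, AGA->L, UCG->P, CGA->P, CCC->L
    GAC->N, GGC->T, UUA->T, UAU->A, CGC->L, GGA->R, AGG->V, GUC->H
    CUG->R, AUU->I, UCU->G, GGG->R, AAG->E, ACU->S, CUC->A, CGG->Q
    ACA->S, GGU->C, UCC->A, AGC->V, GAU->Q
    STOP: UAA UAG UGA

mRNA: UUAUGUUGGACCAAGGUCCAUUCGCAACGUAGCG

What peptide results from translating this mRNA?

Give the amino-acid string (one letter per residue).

Answer: FSNCCPAYL

Derivation:
start AUG at pos 2
pos 2: AUG -> F; peptide=F
pos 5: UUG -> S; peptide=FS
pos 8: GAC -> N; peptide=FSN
pos 11: CAA -> C; peptide=FSNC
pos 14: GGU -> C; peptide=FSNCC
pos 17: CCA -> P; peptide=FSNCCP
pos 20: UUC -> A; peptide=FSNCCPA
pos 23: GCA -> Y; peptide=FSNCCPAY
pos 26: ACG -> L; peptide=FSNCCPAYL
pos 29: UAG -> STOP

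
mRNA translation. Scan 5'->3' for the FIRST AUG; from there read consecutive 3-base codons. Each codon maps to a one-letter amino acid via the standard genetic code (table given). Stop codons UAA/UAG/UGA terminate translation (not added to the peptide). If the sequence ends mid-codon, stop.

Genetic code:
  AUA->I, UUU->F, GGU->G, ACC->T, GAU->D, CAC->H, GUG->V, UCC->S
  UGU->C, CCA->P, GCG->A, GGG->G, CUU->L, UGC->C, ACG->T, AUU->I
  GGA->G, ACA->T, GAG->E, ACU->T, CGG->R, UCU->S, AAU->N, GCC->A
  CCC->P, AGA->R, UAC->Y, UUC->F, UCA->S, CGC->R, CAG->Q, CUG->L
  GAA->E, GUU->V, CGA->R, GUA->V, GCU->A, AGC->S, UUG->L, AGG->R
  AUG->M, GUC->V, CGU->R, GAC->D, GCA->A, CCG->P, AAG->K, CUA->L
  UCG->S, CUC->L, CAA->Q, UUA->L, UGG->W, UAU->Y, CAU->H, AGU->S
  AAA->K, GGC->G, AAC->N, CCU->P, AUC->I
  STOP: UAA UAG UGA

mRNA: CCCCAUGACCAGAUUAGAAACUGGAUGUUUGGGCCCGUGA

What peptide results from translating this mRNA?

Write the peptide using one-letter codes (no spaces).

Answer: MTRLETGCLGP

Derivation:
start AUG at pos 4
pos 4: AUG -> M; peptide=M
pos 7: ACC -> T; peptide=MT
pos 10: AGA -> R; peptide=MTR
pos 13: UUA -> L; peptide=MTRL
pos 16: GAA -> E; peptide=MTRLE
pos 19: ACU -> T; peptide=MTRLET
pos 22: GGA -> G; peptide=MTRLETG
pos 25: UGU -> C; peptide=MTRLETGC
pos 28: UUG -> L; peptide=MTRLETGCL
pos 31: GGC -> G; peptide=MTRLETGCLG
pos 34: CCG -> P; peptide=MTRLETGCLGP
pos 37: UGA -> STOP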